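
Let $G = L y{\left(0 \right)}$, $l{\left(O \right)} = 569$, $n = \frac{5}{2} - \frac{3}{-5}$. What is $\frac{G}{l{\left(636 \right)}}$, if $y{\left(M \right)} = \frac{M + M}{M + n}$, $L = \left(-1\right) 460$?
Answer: $0$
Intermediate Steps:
$L = -460$
$n = \frac{31}{10}$ ($n = 5 \cdot \frac{1}{2} - - \frac{3}{5} = \frac{5}{2} + \frac{3}{5} = \frac{31}{10} \approx 3.1$)
$y{\left(M \right)} = \frac{2 M}{\frac{31}{10} + M}$ ($y{\left(M \right)} = \frac{M + M}{M + \frac{31}{10}} = \frac{2 M}{\frac{31}{10} + M}$)
$G = 0$ ($G = - 460 \cdot 20 \cdot 0 \frac{1}{31 + 10 \cdot 0} = - 460 \cdot 20 \cdot 0 \frac{1}{31 + 0} = - 460 \cdot 20 \cdot 0 \cdot \frac{1}{31} = \left(-460\right) 0 = 0$)
$\frac{G}{l{\left(636 \right)}} = \frac{0}{569} = 0 \cdot \frac{1}{569} = 0$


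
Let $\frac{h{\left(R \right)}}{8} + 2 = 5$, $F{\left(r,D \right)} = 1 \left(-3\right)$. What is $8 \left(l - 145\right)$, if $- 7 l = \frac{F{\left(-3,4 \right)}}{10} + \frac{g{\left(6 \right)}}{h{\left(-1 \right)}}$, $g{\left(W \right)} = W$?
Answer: $- \frac{40598}{35} \approx -1159.9$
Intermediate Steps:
$F{\left(r,D \right)} = -3$
$h{\left(R \right)} = 24$ ($h{\left(R \right)} = -16 + 8 \cdot 5 = -16 + 40 = 24$)
$l = \frac{1}{140}$ ($l = - \frac{- \frac{3}{10} + \frac{6}{24}}{7} = - \frac{\left(-3\right) \frac{1}{10} + 6 \cdot \frac{1}{24}}{7} = - \frac{- \frac{3}{10} + \frac{1}{4}}{7} = \left(- \frac{1}{7}\right) \left(- \frac{1}{20}\right) = \frac{1}{140} \approx 0.0071429$)
$8 \left(l - 145\right) = 8 \left(\frac{1}{140} - 145\right) = 8 \left(- \frac{20299}{140}\right) = - \frac{40598}{35}$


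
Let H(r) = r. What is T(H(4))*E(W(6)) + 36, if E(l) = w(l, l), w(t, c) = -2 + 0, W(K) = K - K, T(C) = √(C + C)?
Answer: 36 - 4*√2 ≈ 30.343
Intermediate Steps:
T(C) = √2*√C (T(C) = √(2*C) = √2*√C)
W(K) = 0
w(t, c) = -2
E(l) = -2
T(H(4))*E(W(6)) + 36 = (√2*√4)*(-2) + 36 = (√2*2)*(-2) + 36 = (2*√2)*(-2) + 36 = -4*√2 + 36 = 36 - 4*√2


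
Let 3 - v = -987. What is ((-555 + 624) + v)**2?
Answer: 1121481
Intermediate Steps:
v = 990 (v = 3 - 1*(-987) = 3 + 987 = 990)
((-555 + 624) + v)**2 = ((-555 + 624) + 990)**2 = (69 + 990)**2 = 1059**2 = 1121481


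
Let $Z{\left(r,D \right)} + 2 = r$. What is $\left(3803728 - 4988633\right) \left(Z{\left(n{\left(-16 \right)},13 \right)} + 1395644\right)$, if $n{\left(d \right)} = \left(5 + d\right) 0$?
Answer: $-1653703184010$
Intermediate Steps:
$n{\left(d \right)} = 0$
$Z{\left(r,D \right)} = -2 + r$
$\left(3803728 - 4988633\right) \left(Z{\left(n{\left(-16 \right)},13 \right)} + 1395644\right) = \left(3803728 - 4988633\right) \left(\left(-2 + 0\right) + 1395644\right) = - 1184905 \left(-2 + 1395644\right) = \left(-1184905\right) 1395642 = -1653703184010$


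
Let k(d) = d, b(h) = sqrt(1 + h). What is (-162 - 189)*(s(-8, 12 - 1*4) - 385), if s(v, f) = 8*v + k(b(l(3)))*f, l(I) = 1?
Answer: 157599 - 2808*sqrt(2) ≈ 1.5363e+5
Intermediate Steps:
s(v, f) = 8*v + f*sqrt(2) (s(v, f) = 8*v + sqrt(1 + 1)*f = 8*v + sqrt(2)*f = 8*v + f*sqrt(2))
(-162 - 189)*(s(-8, 12 - 1*4) - 385) = (-162 - 189)*((8*(-8) + (12 - 1*4)*sqrt(2)) - 385) = -351*((-64 + (12 - 4)*sqrt(2)) - 385) = -351*((-64 + 8*sqrt(2)) - 385) = -351*(-449 + 8*sqrt(2)) = 157599 - 2808*sqrt(2)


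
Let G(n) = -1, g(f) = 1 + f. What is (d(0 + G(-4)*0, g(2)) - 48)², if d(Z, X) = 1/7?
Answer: 112225/49 ≈ 2290.3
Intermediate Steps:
d(Z, X) = ⅐
(d(0 + G(-4)*0, g(2)) - 48)² = (⅐ - 48)² = (-335/7)² = 112225/49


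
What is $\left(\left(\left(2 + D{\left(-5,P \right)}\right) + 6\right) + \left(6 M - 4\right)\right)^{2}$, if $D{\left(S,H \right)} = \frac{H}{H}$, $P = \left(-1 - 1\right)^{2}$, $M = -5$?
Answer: $625$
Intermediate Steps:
$P = 4$ ($P = \left(-2\right)^{2} = 4$)
$D{\left(S,H \right)} = 1$
$\left(\left(\left(2 + D{\left(-5,P \right)}\right) + 6\right) + \left(6 M - 4\right)\right)^{2} = \left(\left(\left(2 + 1\right) + 6\right) + \left(6 \left(-5\right) - 4\right)\right)^{2} = \left(\left(3 + 6\right) - 34\right)^{2} = \left(9 - 34\right)^{2} = \left(-25\right)^{2} = 625$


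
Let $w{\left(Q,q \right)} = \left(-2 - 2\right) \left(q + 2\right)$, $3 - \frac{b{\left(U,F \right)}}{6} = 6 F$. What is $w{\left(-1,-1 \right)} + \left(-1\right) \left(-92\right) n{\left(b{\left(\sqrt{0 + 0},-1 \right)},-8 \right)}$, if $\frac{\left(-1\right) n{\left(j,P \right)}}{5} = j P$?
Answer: $198716$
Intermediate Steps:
$b{\left(U,F \right)} = 18 - 36 F$ ($b{\left(U,F \right)} = 18 - 6 \cdot 6 F = 18 - 36 F$)
$w{\left(Q,q \right)} = -8 - 4 q$ ($w{\left(Q,q \right)} = - 4 \left(2 + q\right) = -8 - 4 q$)
$n{\left(j,P \right)} = - 5 P j$ ($n{\left(j,P \right)} = - 5 j P = - 5 P j$)
$w{\left(-1,-1 \right)} + \left(-1\right) \left(-92\right) n{\left(b{\left(\sqrt{0 + 0},-1 \right)},-8 \right)} = \left(-8 - -4\right) + \left(-1\right) \left(-92\right) \left(\left(-5\right) \left(-8\right) \left(18 - -36\right)\right) = \left(-8 + 4\right) + 92 \left(\left(-5\right) \left(-8\right) \left(18 + 36\right)\right) = -4 + 92 \left(\left(-5\right) \left(-8\right) 54\right) = -4 + 92 \cdot 2160 = -4 + 198720 = 198716$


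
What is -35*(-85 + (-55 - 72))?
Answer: 7420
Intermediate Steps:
-35*(-85 + (-55 - 72)) = -35*(-85 - 127) = -35*(-212) = 7420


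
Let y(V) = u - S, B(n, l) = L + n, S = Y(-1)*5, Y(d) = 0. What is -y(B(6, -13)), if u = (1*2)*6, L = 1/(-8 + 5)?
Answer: -12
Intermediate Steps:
L = -1/3 (L = 1/(-3) = -1/3 ≈ -0.33333)
u = 12 (u = 2*6 = 12)
S = 0 (S = 0*5 = 0)
B(n, l) = -1/3 + n
y(V) = 12 (y(V) = 12 - 1*0 = 12 + 0 = 12)
-y(B(6, -13)) = -1*12 = -12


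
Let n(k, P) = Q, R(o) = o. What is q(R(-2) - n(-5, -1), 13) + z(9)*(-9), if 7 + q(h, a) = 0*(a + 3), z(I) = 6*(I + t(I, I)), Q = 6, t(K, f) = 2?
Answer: -601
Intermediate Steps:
n(k, P) = 6
z(I) = 12 + 6*I (z(I) = 6*(I + 2) = 6*(2 + I) = 12 + 6*I)
q(h, a) = -7 (q(h, a) = -7 + 0*(a + 3) = -7 + 0*(3 + a) = -7 + 0 = -7)
q(R(-2) - n(-5, -1), 13) + z(9)*(-9) = -7 + (12 + 6*9)*(-9) = -7 + (12 + 54)*(-9) = -7 + 66*(-9) = -7 - 594 = -601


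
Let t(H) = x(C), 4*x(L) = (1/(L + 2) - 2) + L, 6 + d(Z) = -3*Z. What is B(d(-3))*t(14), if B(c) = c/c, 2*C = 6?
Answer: 3/10 ≈ 0.30000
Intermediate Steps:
C = 3 (C = (1/2)*6 = 3)
d(Z) = -6 - 3*Z
B(c) = 1
x(L) = -1/2 + L/4 + 1/(4*(2 + L)) (x(L) = ((1/(L + 2) - 2) + L)/4 = ((1/(2 + L) - 2) + L)/4 = ((-2 + 1/(2 + L)) + L)/4 = (-2 + L + 1/(2 + L))/4 = -1/2 + L/4 + 1/(4*(2 + L)))
t(H) = 3/10 (t(H) = (-3 + 3**2)/(4*(2 + 3)) = (1/4)*(-3 + 9)/5 = (1/4)*(1/5)*6 = 3/10)
B(d(-3))*t(14) = 1*(3/10) = 3/10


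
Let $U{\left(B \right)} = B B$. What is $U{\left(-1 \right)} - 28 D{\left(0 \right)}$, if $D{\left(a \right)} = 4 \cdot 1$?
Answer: $-111$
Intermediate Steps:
$D{\left(a \right)} = 4$
$U{\left(B \right)} = B^{2}$
$U{\left(-1 \right)} - 28 D{\left(0 \right)} = \left(-1\right)^{2} - 112 = 1 - 112 = -111$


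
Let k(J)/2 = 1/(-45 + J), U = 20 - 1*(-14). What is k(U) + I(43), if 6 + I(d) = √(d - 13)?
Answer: -68/11 + √30 ≈ -0.70459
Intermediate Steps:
I(d) = -6 + √(-13 + d) (I(d) = -6 + √(d - 13) = -6 + √(-13 + d))
U = 34 (U = 20 + 14 = 34)
k(J) = 2/(-45 + J)
k(U) + I(43) = 2/(-45 + 34) + (-6 + √(-13 + 43)) = 2/(-11) + (-6 + √30) = 2*(-1/11) + (-6 + √30) = -2/11 + (-6 + √30) = -68/11 + √30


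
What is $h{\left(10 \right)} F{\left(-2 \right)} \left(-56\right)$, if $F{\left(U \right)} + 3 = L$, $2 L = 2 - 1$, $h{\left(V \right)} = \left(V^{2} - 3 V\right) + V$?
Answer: $11200$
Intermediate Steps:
$h{\left(V \right)} = V^{2} - 2 V$
$L = \frac{1}{2}$ ($L = \frac{2 - 1}{2} = \frac{1}{2} \cdot 1 = \frac{1}{2} \approx 0.5$)
$F{\left(U \right)} = - \frac{5}{2}$ ($F{\left(U \right)} = -3 + \frac{1}{2} = - \frac{5}{2}$)
$h{\left(10 \right)} F{\left(-2 \right)} \left(-56\right) = 10 \left(-2 + 10\right) \left(- \frac{5}{2}\right) \left(-56\right) = 10 \cdot 8 \left(- \frac{5}{2}\right) \left(-56\right) = 80 \left(- \frac{5}{2}\right) \left(-56\right) = \left(-200\right) \left(-56\right) = 11200$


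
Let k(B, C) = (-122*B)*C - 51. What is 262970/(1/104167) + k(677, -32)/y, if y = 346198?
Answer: 9483331188788977/346198 ≈ 2.7393e+10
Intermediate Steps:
k(B, C) = -51 - 122*B*C (k(B, C) = -122*B*C - 51 = -51 - 122*B*C)
262970/(1/104167) + k(677, -32)/y = 262970/(1/104167) + (-51 - 122*677*(-32))/346198 = 262970/(1/104167) + (-51 + 2643008)*(1/346198) = 262970*104167 + 2642957*(1/346198) = 27392795990 + 2642957/346198 = 9483331188788977/346198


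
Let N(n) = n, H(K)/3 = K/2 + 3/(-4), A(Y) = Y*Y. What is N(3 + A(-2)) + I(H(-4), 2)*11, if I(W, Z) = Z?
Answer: 29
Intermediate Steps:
A(Y) = Y²
H(K) = -9/4 + 3*K/2 (H(K) = 3*(K/2 + 3/(-4)) = 3*(K*(½) + 3*(-¼)) = 3*(K/2 - ¾) = 3*(-¾ + K/2) = -9/4 + 3*K/2)
N(3 + A(-2)) + I(H(-4), 2)*11 = (3 + (-2)²) + 2*11 = (3 + 4) + 22 = 7 + 22 = 29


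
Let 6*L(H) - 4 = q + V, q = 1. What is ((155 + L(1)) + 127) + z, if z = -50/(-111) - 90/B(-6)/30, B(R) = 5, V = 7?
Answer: 157537/555 ≈ 283.85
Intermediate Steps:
z = -83/555 (z = -50/(-111) - 90/5/30 = -50*(-1/111) - 90*⅕*(1/30) = 50/111 - 18*1/30 = 50/111 - ⅗ = -83/555 ≈ -0.14955)
L(H) = 2 (L(H) = ⅔ + (1 + 7)/6 = ⅔ + (⅙)*8 = ⅔ + 4/3 = 2)
((155 + L(1)) + 127) + z = ((155 + 2) + 127) - 83/555 = (157 + 127) - 83/555 = 284 - 83/555 = 157537/555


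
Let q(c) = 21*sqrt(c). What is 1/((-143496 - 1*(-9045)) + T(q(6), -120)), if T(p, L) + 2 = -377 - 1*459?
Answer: -1/135289 ≈ -7.3916e-6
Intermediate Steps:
T(p, L) = -838 (T(p, L) = -2 + (-377 - 1*459) = -2 + (-377 - 459) = -2 - 836 = -838)
1/((-143496 - 1*(-9045)) + T(q(6), -120)) = 1/((-143496 - 1*(-9045)) - 838) = 1/((-143496 + 9045) - 838) = 1/(-134451 - 838) = 1/(-135289) = -1/135289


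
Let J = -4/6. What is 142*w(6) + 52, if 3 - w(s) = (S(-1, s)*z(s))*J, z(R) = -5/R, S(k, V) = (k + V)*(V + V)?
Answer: -12766/3 ≈ -4255.3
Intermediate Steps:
S(k, V) = 2*V*(V + k) (S(k, V) = (V + k)*(2*V) = 2*V*(V + k))
J = -2/3 (J = -4*1/6 = -2/3 ≈ -0.66667)
w(s) = 29/3 - 20*s/3 (w(s) = 3 - (2*s*(s - 1))*(-5/s)*(-2)/3 = 3 - (2*s*(-1 + s))*(-5/s)*(-2)/3 = 3 - (10 - 10*s)*(-2)/3 = 3 - (-20/3 + 20*s/3) = 3 + (20/3 - 20*s/3) = 29/3 - 20*s/3)
142*w(6) + 52 = 142*(29/3 - 20/3*6) + 52 = 142*(29/3 - 40) + 52 = 142*(-91/3) + 52 = -12922/3 + 52 = -12766/3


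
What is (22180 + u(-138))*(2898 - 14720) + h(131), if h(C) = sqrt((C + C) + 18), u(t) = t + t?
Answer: -258949088 + 2*sqrt(70) ≈ -2.5895e+8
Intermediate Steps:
u(t) = 2*t
h(C) = sqrt(18 + 2*C) (h(C) = sqrt(2*C + 18) = sqrt(18 + 2*C))
(22180 + u(-138))*(2898 - 14720) + h(131) = (22180 + 2*(-138))*(2898 - 14720) + sqrt(18 + 2*131) = (22180 - 276)*(-11822) + sqrt(18 + 262) = 21904*(-11822) + sqrt(280) = -258949088 + 2*sqrt(70)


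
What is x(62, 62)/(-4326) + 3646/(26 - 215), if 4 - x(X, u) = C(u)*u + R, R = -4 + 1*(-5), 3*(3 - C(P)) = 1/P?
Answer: -374761/19467 ≈ -19.251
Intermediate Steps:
C(P) = 3 - 1/(3*P)
R = -9 (R = -4 - 5 = -9)
x(X, u) = 13 - u*(3 - 1/(3*u)) (x(X, u) = 4 - ((3 - 1/(3*u))*u - 9) = 4 - (u*(3 - 1/(3*u)) - 9) = 4 - (-9 + u*(3 - 1/(3*u))) = 4 + (9 - u*(3 - 1/(3*u))) = 13 - u*(3 - 1/(3*u)))
x(62, 62)/(-4326) + 3646/(26 - 215) = (40/3 - 3*62)/(-4326) + 3646/(26 - 215) = (40/3 - 186)*(-1/4326) + 3646/(-189) = -518/3*(-1/4326) + 3646*(-1/189) = 37/927 - 3646/189 = -374761/19467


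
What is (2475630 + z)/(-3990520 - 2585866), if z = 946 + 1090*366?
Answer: -1437758/3288193 ≈ -0.43725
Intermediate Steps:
z = 399886 (z = 946 + 398940 = 399886)
(2475630 + z)/(-3990520 - 2585866) = (2475630 + 399886)/(-3990520 - 2585866) = 2875516/(-6576386) = 2875516*(-1/6576386) = -1437758/3288193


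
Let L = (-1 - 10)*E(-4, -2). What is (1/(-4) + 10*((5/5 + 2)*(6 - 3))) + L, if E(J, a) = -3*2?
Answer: 623/4 ≈ 155.75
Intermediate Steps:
E(J, a) = -6
L = 66 (L = (-1 - 10)*(-6) = -11*(-6) = 66)
(1/(-4) + 10*((5/5 + 2)*(6 - 3))) + L = (1/(-4) + 10*((5/5 + 2)*(6 - 3))) + 66 = (-¼ + 10*((5*(⅕) + 2)*3)) + 66 = (-¼ + 10*((1 + 2)*3)) + 66 = (-¼ + 10*(3*3)) + 66 = (-¼ + 10*9) + 66 = (-¼ + 90) + 66 = 359/4 + 66 = 623/4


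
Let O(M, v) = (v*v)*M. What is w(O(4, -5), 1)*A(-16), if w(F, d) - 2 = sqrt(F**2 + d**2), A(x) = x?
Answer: -32 - 16*sqrt(10001) ≈ -1632.1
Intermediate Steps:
O(M, v) = M*v**2 (O(M, v) = v**2*M = M*v**2)
w(F, d) = 2 + sqrt(F**2 + d**2)
w(O(4, -5), 1)*A(-16) = (2 + sqrt((4*(-5)**2)**2 + 1**2))*(-16) = (2 + sqrt((4*25)**2 + 1))*(-16) = (2 + sqrt(100**2 + 1))*(-16) = (2 + sqrt(10000 + 1))*(-16) = (2 + sqrt(10001))*(-16) = -32 - 16*sqrt(10001)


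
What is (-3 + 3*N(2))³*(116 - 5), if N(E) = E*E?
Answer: 80919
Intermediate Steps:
N(E) = E²
(-3 + 3*N(2))³*(116 - 5) = (-3 + 3*2²)³*(116 - 5) = (-3 + 3*4)³*111 = (-3 + 12)³*111 = 9³*111 = 729*111 = 80919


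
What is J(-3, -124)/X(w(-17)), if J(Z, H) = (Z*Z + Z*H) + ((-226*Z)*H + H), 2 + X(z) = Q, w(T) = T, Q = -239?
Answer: 83815/241 ≈ 347.78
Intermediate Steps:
X(z) = -241 (X(z) = -2 - 239 = -241)
J(Z, H) = H + Z**2 - 225*H*Z (J(Z, H) = (Z**2 + H*Z) + (-226*H*Z + H) = (Z**2 + H*Z) + (H - 226*H*Z) = H + Z**2 - 225*H*Z)
J(-3, -124)/X(w(-17)) = (-124 + (-3)**2 - 225*(-124)*(-3))/(-241) = (-124 + 9 - 83700)*(-1/241) = -83815*(-1/241) = 83815/241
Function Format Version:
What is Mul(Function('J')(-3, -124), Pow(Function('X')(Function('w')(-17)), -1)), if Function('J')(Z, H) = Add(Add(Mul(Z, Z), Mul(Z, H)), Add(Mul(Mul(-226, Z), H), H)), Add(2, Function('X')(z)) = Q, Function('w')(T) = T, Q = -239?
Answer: Rational(83815, 241) ≈ 347.78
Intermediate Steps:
Function('X')(z) = -241 (Function('X')(z) = Add(-2, -239) = -241)
Function('J')(Z, H) = Add(H, Pow(Z, 2), Mul(-225, H, Z)) (Function('J')(Z, H) = Add(Add(Pow(Z, 2), Mul(H, Z)), Add(Mul(-226, H, Z), H)) = Add(Add(Pow(Z, 2), Mul(H, Z)), Add(H, Mul(-226, H, Z))) = Add(H, Pow(Z, 2), Mul(-225, H, Z)))
Mul(Function('J')(-3, -124), Pow(Function('X')(Function('w')(-17)), -1)) = Mul(Add(-124, Pow(-3, 2), Mul(-225, -124, -3)), Pow(-241, -1)) = Mul(Add(-124, 9, -83700), Rational(-1, 241)) = Mul(-83815, Rational(-1, 241)) = Rational(83815, 241)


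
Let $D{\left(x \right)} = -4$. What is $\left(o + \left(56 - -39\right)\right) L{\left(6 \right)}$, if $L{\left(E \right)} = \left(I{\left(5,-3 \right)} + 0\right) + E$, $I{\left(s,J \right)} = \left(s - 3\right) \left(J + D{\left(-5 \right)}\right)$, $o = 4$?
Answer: $-792$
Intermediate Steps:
$I{\left(s,J \right)} = \left(-4 + J\right) \left(-3 + s\right)$ ($I{\left(s,J \right)} = \left(s - 3\right) \left(J - 4\right) = \left(-3 + s\right) \left(-4 + J\right) = \left(-4 + J\right) \left(-3 + s\right)$)
$L{\left(E \right)} = -14 + E$ ($L{\left(E \right)} = \left(\left(12 - 20 - -9 - 15\right) + 0\right) + E = \left(\left(12 - 20 + 9 - 15\right) + 0\right) + E = \left(-14 + 0\right) + E = -14 + E$)
$\left(o + \left(56 - -39\right)\right) L{\left(6 \right)} = \left(4 + \left(56 - -39\right)\right) \left(-14 + 6\right) = \left(4 + \left(56 + 39\right)\right) \left(-8\right) = \left(4 + 95\right) \left(-8\right) = 99 \left(-8\right) = -792$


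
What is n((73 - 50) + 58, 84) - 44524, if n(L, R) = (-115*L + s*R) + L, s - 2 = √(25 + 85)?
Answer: -53590 + 84*√110 ≈ -52709.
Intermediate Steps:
s = 2 + √110 (s = 2 + √(25 + 85) = 2 + √110 ≈ 12.488)
n(L, R) = -114*L + R*(2 + √110) (n(L, R) = (-115*L + (2 + √110)*R) + L = (-115*L + R*(2 + √110)) + L = -114*L + R*(2 + √110))
n((73 - 50) + 58, 84) - 44524 = (-114*((73 - 50) + 58) + 84*(2 + √110)) - 44524 = (-114*(23 + 58) + (168 + 84*√110)) - 44524 = (-114*81 + (168 + 84*√110)) - 44524 = (-9234 + (168 + 84*√110)) - 44524 = (-9066 + 84*√110) - 44524 = -53590 + 84*√110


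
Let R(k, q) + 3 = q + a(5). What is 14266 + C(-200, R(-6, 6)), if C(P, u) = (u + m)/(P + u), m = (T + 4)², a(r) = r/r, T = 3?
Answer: 2796083/196 ≈ 14266.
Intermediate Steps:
a(r) = 1
m = 49 (m = (3 + 4)² = 7² = 49)
R(k, q) = -2 + q (R(k, q) = -3 + (q + 1) = -3 + (1 + q) = -2 + q)
C(P, u) = (49 + u)/(P + u) (C(P, u) = (u + 49)/(P + u) = (49 + u)/(P + u))
14266 + C(-200, R(-6, 6)) = 14266 + (49 + (-2 + 6))/(-200 + (-2 + 6)) = 14266 + (49 + 4)/(-200 + 4) = 14266 + 53/(-196) = 14266 - 1/196*53 = 14266 - 53/196 = 2796083/196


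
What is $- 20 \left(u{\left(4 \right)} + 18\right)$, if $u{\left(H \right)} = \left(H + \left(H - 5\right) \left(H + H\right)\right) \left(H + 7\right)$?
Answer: $520$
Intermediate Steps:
$u{\left(H \right)} = \left(7 + H\right) \left(H + 2 H \left(-5 + H\right)\right)$ ($u{\left(H \right)} = \left(H + \left(-5 + H\right) 2 H\right) \left(7 + H\right) = \left(H + 2 H \left(-5 + H\right)\right) \left(7 + H\right) = \left(7 + H\right) \left(H + 2 H \left(-5 + H\right)\right)$)
$- 20 \left(u{\left(4 \right)} + 18\right) = - 20 \left(4 \left(-63 + 2 \cdot 4^{2} + 5 \cdot 4\right) + 18\right) = - 20 \left(4 \left(-63 + 2 \cdot 16 + 20\right) + 18\right) = - 20 \left(4 \left(-63 + 32 + 20\right) + 18\right) = - 20 \left(4 \left(-11\right) + 18\right) = - 20 \left(-44 + 18\right) = \left(-20\right) \left(-26\right) = 520$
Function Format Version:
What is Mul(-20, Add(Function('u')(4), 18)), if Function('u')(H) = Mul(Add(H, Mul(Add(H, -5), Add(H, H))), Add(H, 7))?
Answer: 520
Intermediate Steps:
Function('u')(H) = Mul(Add(7, H), Add(H, Mul(2, H, Add(-5, H)))) (Function('u')(H) = Mul(Add(H, Mul(Add(-5, H), Mul(2, H))), Add(7, H)) = Mul(Add(H, Mul(2, H, Add(-5, H))), Add(7, H)) = Mul(Add(7, H), Add(H, Mul(2, H, Add(-5, H)))))
Mul(-20, Add(Function('u')(4), 18)) = Mul(-20, Add(Mul(4, Add(-63, Mul(2, Pow(4, 2)), Mul(5, 4))), 18)) = Mul(-20, Add(Mul(4, Add(-63, Mul(2, 16), 20)), 18)) = Mul(-20, Add(Mul(4, Add(-63, 32, 20)), 18)) = Mul(-20, Add(Mul(4, -11), 18)) = Mul(-20, Add(-44, 18)) = Mul(-20, -26) = 520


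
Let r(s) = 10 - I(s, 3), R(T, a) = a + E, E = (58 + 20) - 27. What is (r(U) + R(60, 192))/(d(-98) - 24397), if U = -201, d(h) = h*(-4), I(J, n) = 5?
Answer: -248/24005 ≈ -0.010331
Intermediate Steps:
d(h) = -4*h
E = 51 (E = 78 - 27 = 51)
R(T, a) = 51 + a (R(T, a) = a + 51 = 51 + a)
r(s) = 5 (r(s) = 10 - 1*5 = 10 - 5 = 5)
(r(U) + R(60, 192))/(d(-98) - 24397) = (5 + (51 + 192))/(-4*(-98) - 24397) = (5 + 243)/(392 - 24397) = 248/(-24005) = 248*(-1/24005) = -248/24005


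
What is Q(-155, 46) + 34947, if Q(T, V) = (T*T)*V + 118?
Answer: 1140215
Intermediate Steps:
Q(T, V) = 118 + V*T**2 (Q(T, V) = T**2*V + 118 = V*T**2 + 118 = 118 + V*T**2)
Q(-155, 46) + 34947 = (118 + 46*(-155)**2) + 34947 = (118 + 46*24025) + 34947 = (118 + 1105150) + 34947 = 1105268 + 34947 = 1140215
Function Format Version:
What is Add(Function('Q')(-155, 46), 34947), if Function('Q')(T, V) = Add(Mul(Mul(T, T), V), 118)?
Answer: 1140215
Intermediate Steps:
Function('Q')(T, V) = Add(118, Mul(V, Pow(T, 2))) (Function('Q')(T, V) = Add(Mul(Pow(T, 2), V), 118) = Add(Mul(V, Pow(T, 2)), 118) = Add(118, Mul(V, Pow(T, 2))))
Add(Function('Q')(-155, 46), 34947) = Add(Add(118, Mul(46, Pow(-155, 2))), 34947) = Add(Add(118, Mul(46, 24025)), 34947) = Add(Add(118, 1105150), 34947) = Add(1105268, 34947) = 1140215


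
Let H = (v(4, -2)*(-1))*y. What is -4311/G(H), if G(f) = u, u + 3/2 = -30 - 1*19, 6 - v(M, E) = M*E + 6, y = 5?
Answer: 8622/101 ≈ 85.366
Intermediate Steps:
v(M, E) = -E*M (v(M, E) = 6 - (M*E + 6) = 6 - (E*M + 6) = 6 - (6 + E*M) = 6 + (-6 - E*M) = -E*M)
u = -101/2 (u = -3/2 + (-30 - 1*19) = -3/2 + (-30 - 19) = -3/2 - 49 = -101/2 ≈ -50.500)
H = -40 (H = (-1*(-2)*4*(-1))*5 = (8*(-1))*5 = -8*5 = -40)
G(f) = -101/2
-4311/G(H) = -4311/(-101/2) = -4311*(-2/101) = 8622/101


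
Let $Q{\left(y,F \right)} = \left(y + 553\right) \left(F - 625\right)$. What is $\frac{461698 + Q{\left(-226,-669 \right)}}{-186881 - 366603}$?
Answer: $- \frac{9640}{138371} \approx -0.069668$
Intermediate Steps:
$Q{\left(y,F \right)} = \left(-625 + F\right) \left(553 + y\right)$ ($Q{\left(y,F \right)} = \left(553 + y\right) \left(-625 + F\right) = \left(-625 + F\right) \left(553 + y\right)$)
$\frac{461698 + Q{\left(-226,-669 \right)}}{-186881 - 366603} = \frac{461698 - 423138}{-186881 - 366603} = \frac{461698 + \left(-345625 + 141250 - 369957 + 151194\right)}{-553484} = \left(461698 - 423138\right) \left(- \frac{1}{553484}\right) = 38560 \left(- \frac{1}{553484}\right) = - \frac{9640}{138371}$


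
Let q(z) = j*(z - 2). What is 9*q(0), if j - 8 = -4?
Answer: -72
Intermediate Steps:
j = 4 (j = 8 - 4 = 4)
q(z) = -8 + 4*z (q(z) = 4*(z - 2) = 4*(-2 + z) = -8 + 4*z)
9*q(0) = 9*(-8 + 4*0) = 9*(-8 + 0) = 9*(-8) = -72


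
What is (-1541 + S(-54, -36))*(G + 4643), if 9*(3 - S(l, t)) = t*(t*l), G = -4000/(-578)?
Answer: 8382792826/289 ≈ 2.9006e+7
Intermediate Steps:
G = 2000/289 (G = -4000*(-1/578) = 2000/289 ≈ 6.9204)
S(l, t) = 3 - l*t²/9 (S(l, t) = 3 - t*t*l/9 = 3 - t*l*t/9 = 3 - l*t²/9)
(-1541 + S(-54, -36))*(G + 4643) = (-1541 + (3 - ⅑*(-54)*(-36)²))*(2000/289 + 4643) = (-1541 + (3 - ⅑*(-54)*1296))*(1343827/289) = (-1541 + (3 + 7776))*(1343827/289) = (-1541 + 7779)*(1343827/289) = 6238*(1343827/289) = 8382792826/289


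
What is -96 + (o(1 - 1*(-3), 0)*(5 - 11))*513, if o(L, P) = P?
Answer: -96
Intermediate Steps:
-96 + (o(1 - 1*(-3), 0)*(5 - 11))*513 = -96 + (0*(5 - 11))*513 = -96 + (0*(-6))*513 = -96 + 0*513 = -96 + 0 = -96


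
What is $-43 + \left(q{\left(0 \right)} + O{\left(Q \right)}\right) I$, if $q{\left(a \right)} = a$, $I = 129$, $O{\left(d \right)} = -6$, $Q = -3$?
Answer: $-817$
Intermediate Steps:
$-43 + \left(q{\left(0 \right)} + O{\left(Q \right)}\right) I = -43 + \left(0 - 6\right) 129 = -43 - 774 = -817$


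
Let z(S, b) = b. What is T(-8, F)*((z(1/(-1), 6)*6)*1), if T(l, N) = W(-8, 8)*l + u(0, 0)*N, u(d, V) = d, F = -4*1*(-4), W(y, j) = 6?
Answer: -1728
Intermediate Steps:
F = 16 (F = -4*(-4) = 16)
T(l, N) = 6*l (T(l, N) = 6*l + 0*N = 6*l + 0 = 6*l)
T(-8, F)*((z(1/(-1), 6)*6)*1) = (6*(-8))*((6*6)*1) = -1728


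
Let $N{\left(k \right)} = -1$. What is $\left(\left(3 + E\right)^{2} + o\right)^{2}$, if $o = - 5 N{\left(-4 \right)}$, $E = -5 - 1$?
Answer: $196$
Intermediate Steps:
$E = -6$
$o = 5$ ($o = \left(-5\right) \left(-1\right) = 5$)
$\left(\left(3 + E\right)^{2} + o\right)^{2} = \left(\left(3 - 6\right)^{2} + 5\right)^{2} = \left(\left(-3\right)^{2} + 5\right)^{2} = \left(9 + 5\right)^{2} = 14^{2} = 196$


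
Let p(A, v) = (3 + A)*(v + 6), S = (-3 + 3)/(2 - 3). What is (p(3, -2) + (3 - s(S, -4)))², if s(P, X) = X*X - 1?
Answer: 144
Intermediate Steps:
S = 0 (S = 0/(-1) = 0*(-1) = 0)
s(P, X) = -1 + X² (s(P, X) = X² - 1 = -1 + X²)
p(A, v) = (3 + A)*(6 + v)
(p(3, -2) + (3 - s(S, -4)))² = ((18 + 3*(-2) + 6*3 + 3*(-2)) + (3 - (-1 + (-4)²)))² = ((18 - 6 + 18 - 6) + (3 - (-1 + 16)))² = (24 + (3 - 1*15))² = (24 + (3 - 15))² = (24 - 12)² = 12² = 144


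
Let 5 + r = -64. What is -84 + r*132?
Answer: -9192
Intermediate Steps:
r = -69 (r = -5 - 64 = -69)
-84 + r*132 = -84 - 69*132 = -84 - 9108 = -9192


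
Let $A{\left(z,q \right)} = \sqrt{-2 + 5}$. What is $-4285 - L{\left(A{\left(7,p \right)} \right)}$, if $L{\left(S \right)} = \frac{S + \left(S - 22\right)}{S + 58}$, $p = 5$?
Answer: $- \frac{14400603}{3361} - \frac{138 \sqrt{3}}{3361} \approx -4284.7$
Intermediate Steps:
$A{\left(z,q \right)} = \sqrt{3}$
$L{\left(S \right)} = \frac{-22 + 2 S}{58 + S}$ ($L{\left(S \right)} = \frac{S + \left(-22 + S\right)}{58 + S} = \frac{-22 + 2 S}{58 + S}$)
$-4285 - L{\left(A{\left(7,p \right)} \right)} = -4285 - \frac{2 \left(-11 + \sqrt{3}\right)}{58 + \sqrt{3}}$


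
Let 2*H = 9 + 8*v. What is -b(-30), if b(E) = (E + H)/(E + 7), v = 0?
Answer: -51/46 ≈ -1.1087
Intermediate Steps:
H = 9/2 (H = (9 + 8*0)/2 = (9 + 0)/2 = (½)*9 = 9/2 ≈ 4.5000)
b(E) = (9/2 + E)/(7 + E) (b(E) = (E + 9/2)/(E + 7) = (9/2 + E)/(7 + E))
-b(-30) = -(9/2 - 30)/(7 - 30) = -(-51)/((-23)*2) = -(-1)*(-51)/(23*2) = -1*51/46 = -51/46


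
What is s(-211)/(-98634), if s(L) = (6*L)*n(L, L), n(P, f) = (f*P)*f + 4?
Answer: -1982118597/16439 ≈ -1.2057e+5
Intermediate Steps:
n(P, f) = 4 + P*f² (n(P, f) = (P*f)*f + 4 = P*f² + 4 = 4 + P*f²)
s(L) = 6*L*(4 + L³) (s(L) = (6*L)*(4 + L*L²) = (6*L)*(4 + L³) = 6*L*(4 + L³))
s(-211)/(-98634) = (6*(-211)*(4 + (-211)³))/(-98634) = (6*(-211)*(4 - 9393931))*(-1/98634) = (6*(-211)*(-9393927))*(-1/98634) = 11892711582*(-1/98634) = -1982118597/16439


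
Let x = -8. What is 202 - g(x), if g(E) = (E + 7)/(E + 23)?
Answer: 3031/15 ≈ 202.07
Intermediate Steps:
g(E) = (7 + E)/(23 + E)
202 - g(x) = 202 - (7 - 8)/(23 - 8) = 202 - (-1)/15 = 202 - 1*(-1/15) = 202 + 1/15 = 3031/15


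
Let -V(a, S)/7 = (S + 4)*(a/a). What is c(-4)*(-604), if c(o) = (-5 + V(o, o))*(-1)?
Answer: -3020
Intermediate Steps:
V(a, S) = -28 - 7*S (V(a, S) = -7*(S + 4)*a/a = -7*(4 + S) = -28 - 7*S)
c(o) = 33 + 7*o (c(o) = (-5 + (-28 - 7*o))*(-1) = (-33 - 7*o)*(-1) = 33 + 7*o)
c(-4)*(-604) = (33 + 7*(-4))*(-604) = (33 - 28)*(-604) = 5*(-604) = -3020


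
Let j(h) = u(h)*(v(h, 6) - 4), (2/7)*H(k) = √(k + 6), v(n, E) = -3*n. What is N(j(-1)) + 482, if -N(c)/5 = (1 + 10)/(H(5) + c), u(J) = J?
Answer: 51618/107 - 154*√11/107 ≈ 477.64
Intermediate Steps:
H(k) = 7*√(6 + k)/2 (H(k) = 7*√(k + 6)/2 = 7*√(6 + k)/2)
j(h) = h*(-4 - 3*h) (j(h) = h*(-3*h - 4) = h*(-4 - 3*h))
N(c) = -55/(c + 7*√11/2) (N(c) = -5*(1 + 10)/(7*√(6 + 5)/2 + c) = -55/(7*√11/2 + c) = -55/(c + 7*√11/2))
N(j(-1)) + 482 = -110/(2*(-1*(-1)*(4 + 3*(-1))) + 7*√11) + 482 = -110/(2*(-1*(-1)*(4 - 3)) + 7*√11) + 482 = -110/(2*(-1*(-1)*1) + 7*√11) + 482 = -110/(2*1 + 7*√11) + 482 = -110/(2 + 7*√11) + 482 = 482 - 110/(2 + 7*√11)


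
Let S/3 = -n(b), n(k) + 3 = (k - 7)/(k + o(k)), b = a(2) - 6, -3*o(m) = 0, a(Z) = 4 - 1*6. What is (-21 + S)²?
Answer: 19881/64 ≈ 310.64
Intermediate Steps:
a(Z) = -2 (a(Z) = 4 - 6 = -2)
o(m) = 0 (o(m) = -⅓*0 = 0)
b = -8 (b = -2 - 6 = -8)
n(k) = -3 + (-7 + k)/k (n(k) = -3 + (k - 7)/(k + 0) = -3 + (-7 + k)/k)
S = 27/8 (S = 3*(-(-2 - 7/(-8))) = 3*(-(-2 - 7*(-⅛))) = 3*(-(-2 + 7/8)) = 3*(-1*(-9/8)) = 3*(9/8) = 27/8 ≈ 3.3750)
(-21 + S)² = (-21 + 27/8)² = (-141/8)² = 19881/64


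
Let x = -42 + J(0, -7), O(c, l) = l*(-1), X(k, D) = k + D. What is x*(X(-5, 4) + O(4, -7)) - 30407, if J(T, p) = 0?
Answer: -30659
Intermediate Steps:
X(k, D) = D + k
O(c, l) = -l
x = -42 (x = -42 + 0 = -42)
x*(X(-5, 4) + O(4, -7)) - 30407 = -42*((4 - 5) - 1*(-7)) - 30407 = -42*(-1 + 7) - 30407 = -42*6 - 30407 = -252 - 30407 = -30659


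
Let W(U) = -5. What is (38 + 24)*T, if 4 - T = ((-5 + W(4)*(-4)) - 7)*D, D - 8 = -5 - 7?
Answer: 2232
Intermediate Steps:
D = -4 (D = 8 + (-5 - 7) = 8 - 12 = -4)
T = 36 (T = 4 - ((-5 - 5*(-4)) - 7)*(-4) = 4 - ((-5 + 20) - 7)*(-4) = 4 - (15 - 7)*(-4) = 4 - 8*(-4) = 4 - 1*(-32) = 4 + 32 = 36)
(38 + 24)*T = (38 + 24)*36 = 62*36 = 2232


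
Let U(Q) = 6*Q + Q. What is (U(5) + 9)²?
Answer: 1936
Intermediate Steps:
U(Q) = 7*Q
(U(5) + 9)² = (7*5 + 9)² = (35 + 9)² = 44² = 1936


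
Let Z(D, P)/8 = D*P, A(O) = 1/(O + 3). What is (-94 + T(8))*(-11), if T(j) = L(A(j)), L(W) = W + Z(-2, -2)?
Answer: 681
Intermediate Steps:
A(O) = 1/(3 + O)
Z(D, P) = 8*D*P (Z(D, P) = 8*(D*P) = 8*D*P)
L(W) = 32 + W (L(W) = W + 8*(-2)*(-2) = W + 32 = 32 + W)
T(j) = 32 + 1/(3 + j)
(-94 + T(8))*(-11) = (-94 + (97 + 32*8)/(3 + 8))*(-11) = (-94 + (97 + 256)/11)*(-11) = (-94 + (1/11)*353)*(-11) = (-94 + 353/11)*(-11) = -681/11*(-11) = 681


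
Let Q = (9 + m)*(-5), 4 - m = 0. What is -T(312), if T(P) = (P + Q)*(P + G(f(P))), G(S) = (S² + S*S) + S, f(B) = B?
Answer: -48242064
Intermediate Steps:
m = 4 (m = 4 - 1*0 = 4 + 0 = 4)
G(S) = S + 2*S² (G(S) = (S² + S²) + S = 2*S² + S = S + 2*S²)
Q = -65 (Q = (9 + 4)*(-5) = 13*(-5) = -65)
T(P) = (-65 + P)*(P + P*(1 + 2*P)) (T(P) = (P - 65)*(P + P*(1 + 2*P)) = (-65 + P)*(P + P*(1 + 2*P)))
-T(312) = -2*312*(-65 + 312² - 64*312) = -2*312*(-65 + 97344 - 19968) = -2*312*77311 = -1*48242064 = -48242064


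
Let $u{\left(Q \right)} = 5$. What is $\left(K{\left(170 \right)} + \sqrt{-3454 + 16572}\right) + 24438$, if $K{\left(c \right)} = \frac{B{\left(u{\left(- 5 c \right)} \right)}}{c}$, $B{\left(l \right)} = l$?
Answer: $\frac{830893}{34} + \sqrt{13118} \approx 24553.0$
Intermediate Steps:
$K{\left(c \right)} = \frac{5}{c}$
$\left(K{\left(170 \right)} + \sqrt{-3454 + 16572}\right) + 24438 = \left(\frac{5}{170} + \sqrt{-3454 + 16572}\right) + 24438 = \left(5 \cdot \frac{1}{170} + \sqrt{13118}\right) + 24438 = \left(\frac{1}{34} + \sqrt{13118}\right) + 24438 = \frac{830893}{34} + \sqrt{13118}$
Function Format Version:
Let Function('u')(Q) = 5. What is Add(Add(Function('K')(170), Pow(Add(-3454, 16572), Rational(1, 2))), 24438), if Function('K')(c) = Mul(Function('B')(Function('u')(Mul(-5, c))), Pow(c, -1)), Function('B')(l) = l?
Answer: Add(Rational(830893, 34), Pow(13118, Rational(1, 2))) ≈ 24553.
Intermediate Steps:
Function('K')(c) = Mul(5, Pow(c, -1))
Add(Add(Function('K')(170), Pow(Add(-3454, 16572), Rational(1, 2))), 24438) = Add(Add(Mul(5, Pow(170, -1)), Pow(Add(-3454, 16572), Rational(1, 2))), 24438) = Add(Add(Mul(5, Rational(1, 170)), Pow(13118, Rational(1, 2))), 24438) = Add(Add(Rational(1, 34), Pow(13118, Rational(1, 2))), 24438) = Add(Rational(830893, 34), Pow(13118, Rational(1, 2)))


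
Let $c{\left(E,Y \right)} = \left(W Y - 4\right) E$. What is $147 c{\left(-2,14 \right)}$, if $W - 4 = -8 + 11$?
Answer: $-27636$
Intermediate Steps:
$W = 7$ ($W = 4 + \left(-8 + 11\right) = 4 + 3 = 7$)
$c{\left(E,Y \right)} = E \left(-4 + 7 Y\right)$ ($c{\left(E,Y \right)} = \left(7 Y - 4\right) E = \left(-4 + 7 Y\right) E = E \left(-4 + 7 Y\right)$)
$147 c{\left(-2,14 \right)} = 147 \left(- 2 \left(-4 + 7 \cdot 14\right)\right) = 147 \left(- 2 \left(-4 + 98\right)\right) = 147 \left(\left(-2\right) 94\right) = 147 \left(-188\right) = -27636$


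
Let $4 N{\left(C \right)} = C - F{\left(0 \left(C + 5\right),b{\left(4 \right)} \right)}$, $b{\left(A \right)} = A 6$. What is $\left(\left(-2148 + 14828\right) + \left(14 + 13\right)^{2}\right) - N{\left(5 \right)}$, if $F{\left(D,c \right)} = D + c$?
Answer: $\frac{53655}{4} \approx 13414.0$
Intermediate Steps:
$b{\left(A \right)} = 6 A$
$N{\left(C \right)} = -6 + \frac{C}{4}$ ($N{\left(C \right)} = \frac{C - \left(0 \left(C + 5\right) + 6 \cdot 4\right)}{4} = \frac{C - \left(0 \left(5 + C\right) + 24\right)}{4} = \frac{C - \left(0 + 24\right)}{4} = \frac{C - 24}{4} = \frac{-24 + C}{4} = -6 + \frac{C}{4}$)
$\left(\left(-2148 + 14828\right) + \left(14 + 13\right)^{2}\right) - N{\left(5 \right)} = \left(\left(-2148 + 14828\right) + \left(14 + 13\right)^{2}\right) - \left(-6 + \frac{1}{4} \cdot 5\right) = \left(12680 + 27^{2}\right) - \left(-6 + \frac{5}{4}\right) = \left(12680 + 729\right) - - \frac{19}{4} = 13409 + \frac{19}{4} = \frac{53655}{4}$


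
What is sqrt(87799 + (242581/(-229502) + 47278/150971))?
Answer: sqrt(623676238445929670361934)/2665242034 ≈ 296.31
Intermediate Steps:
sqrt(87799 + (242581/(-229502) + 47278/150971)) = sqrt(87799 + (242581*(-1/229502) + 47278*(1/150971))) = sqrt(87799 + (-242581/229502 + 47278/150971)) = sqrt(87799 - 25772300595/34648146442) = sqrt(3042046837160563/34648146442) = sqrt(623676238445929670361934)/2665242034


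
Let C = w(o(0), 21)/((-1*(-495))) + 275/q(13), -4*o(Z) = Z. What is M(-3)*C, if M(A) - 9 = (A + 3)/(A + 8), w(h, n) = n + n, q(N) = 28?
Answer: 137301/1540 ≈ 89.156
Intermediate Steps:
o(Z) = -Z/4
w(h, n) = 2*n
M(A) = 9 + (3 + A)/(8 + A) (M(A) = 9 + (A + 3)/(A + 8) = 9 + (3 + A)/(8 + A))
C = 45767/4620 (C = (2*21)/((-1*(-495))) + 275/28 = 42/495 + 275*(1/28) = 42*(1/495) + 275/28 = 14/165 + 275/28 = 45767/4620 ≈ 9.9063)
M(-3)*C = (5*(15 + 2*(-3))/(8 - 3))*(45767/4620) = (5*(15 - 6)/5)*(45767/4620) = (5*(⅕)*9)*(45767/4620) = 9*(45767/4620) = 137301/1540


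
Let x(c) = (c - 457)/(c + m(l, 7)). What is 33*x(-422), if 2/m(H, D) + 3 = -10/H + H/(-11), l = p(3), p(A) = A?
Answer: 3161763/46031 ≈ 68.688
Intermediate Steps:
l = 3
m(H, D) = 2/(-3 - 10/H - H/11) (m(H, D) = 2/(-3 + (-10/H + H/(-11))) = 2/(-3 + (-10/H + H*(-1/11))) = 2/(-3 + (-10/H - H/11)) = 2/(-3 - 10/H - H/11))
x(c) = (-457 + c)/(-33/109 + c) (x(c) = (c - 457)/(c - 22*3/(110 + 3² + 33*3)) = (-457 + c)/(c - 22*3/(110 + 9 + 99)) = (-457 + c)/(c - 22*3/218) = (-457 + c)/(c - 22*3*1/218) = (-457 + c)/(c - 33/109) = (-457 + c)/(-33/109 + c))
33*x(-422) = 33*(109*(-457 - 422)/(-33 + 109*(-422))) = 33*(109*(-879)/(-33 - 45998)) = 33*(109*(-879)/(-46031)) = 33*(109*(-1/46031)*(-879)) = 33*(95811/46031) = 3161763/46031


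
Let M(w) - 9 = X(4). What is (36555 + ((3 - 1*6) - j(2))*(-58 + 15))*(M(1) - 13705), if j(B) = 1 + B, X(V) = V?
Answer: -504043596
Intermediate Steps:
M(w) = 13 (M(w) = 9 + 4 = 13)
(36555 + ((3 - 1*6) - j(2))*(-58 + 15))*(M(1) - 13705) = (36555 + ((3 - 1*6) - (1 + 2))*(-58 + 15))*(13 - 13705) = (36555 + ((3 - 6) - 1*3)*(-43))*(-13692) = (36555 + (-3 - 3)*(-43))*(-13692) = (36555 - 6*(-43))*(-13692) = (36555 + 258)*(-13692) = 36813*(-13692) = -504043596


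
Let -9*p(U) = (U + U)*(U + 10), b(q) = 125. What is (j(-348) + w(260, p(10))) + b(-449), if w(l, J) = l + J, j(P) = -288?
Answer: 473/9 ≈ 52.556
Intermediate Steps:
p(U) = -2*U*(10 + U)/9 (p(U) = -(U + U)*(U + 10)/9 = -2*U*(10 + U)/9)
w(l, J) = J + l
(j(-348) + w(260, p(10))) + b(-449) = (-288 + (-2/9*10*(10 + 10) + 260)) + 125 = (-288 + (-2/9*10*20 + 260)) + 125 = (-288 + (-400/9 + 260)) + 125 = (-288 + 1940/9) + 125 = -652/9 + 125 = 473/9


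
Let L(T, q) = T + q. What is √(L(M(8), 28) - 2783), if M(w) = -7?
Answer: I*√2762 ≈ 52.555*I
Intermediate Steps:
√(L(M(8), 28) - 2783) = √((-7 + 28) - 2783) = √(21 - 2783) = √(-2762) = I*√2762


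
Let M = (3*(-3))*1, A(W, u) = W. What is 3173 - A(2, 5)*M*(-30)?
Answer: 2633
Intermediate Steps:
M = -9 (M = -9*1 = -9)
3173 - A(2, 5)*M*(-30) = 3173 - 2*(-9)*(-30) = 3173 - (-18)*(-30) = 3173 - 1*540 = 3173 - 540 = 2633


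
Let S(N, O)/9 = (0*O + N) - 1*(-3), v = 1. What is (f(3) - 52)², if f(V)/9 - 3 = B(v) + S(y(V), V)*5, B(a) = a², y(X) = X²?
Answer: 23464336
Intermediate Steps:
S(N, O) = 27 + 9*N (S(N, O) = 9*((0*O + N) - 1*(-3)) = 9*((0 + N) + 3) = 9*(N + 3) = 9*(3 + N) = 27 + 9*N)
f(V) = 1251 + 405*V² (f(V) = 27 + 9*(1² + (27 + 9*V²)*5) = 27 + 9*(1 + (135 + 45*V²)) = 27 + 9*(136 + 45*V²) = 27 + (1224 + 405*V²) = 1251 + 405*V²)
(f(3) - 52)² = ((1251 + 405*3²) - 52)² = ((1251 + 405*9) - 52)² = ((1251 + 3645) - 52)² = (4896 - 52)² = 4844² = 23464336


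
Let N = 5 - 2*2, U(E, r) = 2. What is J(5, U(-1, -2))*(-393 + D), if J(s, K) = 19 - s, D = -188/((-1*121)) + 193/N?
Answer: -336168/121 ≈ -2778.2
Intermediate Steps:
N = 1 (N = 5 - 4 = 1)
D = 23541/121 (D = -188/((-1*121)) + 193/1 = -188/(-121) + 193*1 = -188*(-1/121) + 193 = 188/121 + 193 = 23541/121 ≈ 194.55)
J(5, U(-1, -2))*(-393 + D) = (19 - 1*5)*(-393 + 23541/121) = (19 - 5)*(-24012/121) = 14*(-24012/121) = -336168/121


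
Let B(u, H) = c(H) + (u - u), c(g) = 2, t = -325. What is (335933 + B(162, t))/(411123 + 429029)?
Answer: 335935/840152 ≈ 0.39985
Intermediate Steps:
B(u, H) = 2 (B(u, H) = 2 + (u - u) = 2 + 0 = 2)
(335933 + B(162, t))/(411123 + 429029) = (335933 + 2)/(411123 + 429029) = 335935/840152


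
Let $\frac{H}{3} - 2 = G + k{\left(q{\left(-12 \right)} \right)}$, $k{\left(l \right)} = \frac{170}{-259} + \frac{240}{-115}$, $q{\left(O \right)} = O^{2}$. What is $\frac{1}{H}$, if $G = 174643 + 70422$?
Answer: $\frac{5957}{4379543331} \approx 1.3602 \cdot 10^{-6}$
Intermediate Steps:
$G = 245065$
$k{\left(l \right)} = - \frac{16342}{5957}$ ($k{\left(l \right)} = 170 \left(- \frac{1}{259}\right) + 240 \left(- \frac{1}{115}\right) = - \frac{170}{259} - \frac{48}{23} = - \frac{16342}{5957}$)
$H = \frac{4379543331}{5957}$ ($H = 6 + 3 \left(245065 - \frac{16342}{5957}\right) = 6 + 3 \cdot \frac{1459835863}{5957} = 6 + \frac{4379507589}{5957} = \frac{4379543331}{5957} \approx 7.3519 \cdot 10^{5}$)
$\frac{1}{H} = \frac{1}{\frac{4379543331}{5957}} = \frac{5957}{4379543331}$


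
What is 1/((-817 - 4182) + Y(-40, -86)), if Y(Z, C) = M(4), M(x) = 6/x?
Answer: -2/9995 ≈ -0.00020010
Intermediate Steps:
Y(Z, C) = 3/2 (Y(Z, C) = 6/4 = 6*(1/4) = 3/2)
1/((-817 - 4182) + Y(-40, -86)) = 1/((-817 - 4182) + 3/2) = 1/(-4999 + 3/2) = 1/(-9995/2) = -2/9995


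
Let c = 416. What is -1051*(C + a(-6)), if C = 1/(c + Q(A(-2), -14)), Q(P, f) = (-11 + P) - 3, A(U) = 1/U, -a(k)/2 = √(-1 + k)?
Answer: -2102/803 + 2102*I*√7 ≈ -2.6177 + 5561.4*I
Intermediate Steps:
a(k) = -2*√(-1 + k)
Q(P, f) = -14 + P
C = 2/803 (C = 1/(416 + (-14 + 1/(-2))) = 1/(416 + (-14 - ½)) = 1/(416 - 29/2) = 1/(803/2) = 2/803 ≈ 0.0024907)
-1051*(C + a(-6)) = -1051*(2/803 - 2*√(-1 - 6)) = -1051*(2/803 - 2*I*√7) = -2102/803 + 2102*I*√7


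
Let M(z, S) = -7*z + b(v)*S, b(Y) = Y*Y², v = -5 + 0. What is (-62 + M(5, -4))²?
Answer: 162409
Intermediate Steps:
v = -5
b(Y) = Y³
M(z, S) = -125*S - 7*z (M(z, S) = -7*z + (-5)³*S = -7*z - 125*S = -125*S - 7*z)
(-62 + M(5, -4))² = (-62 + (-125*(-4) - 7*5))² = (-62 + (500 - 35))² = (-62 + 465)² = 403² = 162409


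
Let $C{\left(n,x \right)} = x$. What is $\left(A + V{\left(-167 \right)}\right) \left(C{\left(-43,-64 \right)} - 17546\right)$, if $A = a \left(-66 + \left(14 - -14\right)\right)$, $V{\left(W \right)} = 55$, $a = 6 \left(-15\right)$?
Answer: $-61194750$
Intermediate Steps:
$a = -90$
$A = 3420$ ($A = - 90 \left(-66 + \left(14 - -14\right)\right) = - 90 \left(-66 + \left(14 + 14\right)\right) = - 90 \left(-66 + 28\right) = \left(-90\right) \left(-38\right) = 3420$)
$\left(A + V{\left(-167 \right)}\right) \left(C{\left(-43,-64 \right)} - 17546\right) = \left(3420 + 55\right) \left(-64 - 17546\right) = 3475 \left(-17610\right) = -61194750$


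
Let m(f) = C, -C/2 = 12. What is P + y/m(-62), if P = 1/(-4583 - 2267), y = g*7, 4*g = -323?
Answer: 7743877/328800 ≈ 23.552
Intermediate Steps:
g = -323/4 (g = (¼)*(-323) = -323/4 ≈ -80.750)
C = -24 (C = -2*12 = -24)
m(f) = -24
y = -2261/4 (y = -323/4*7 = -2261/4 ≈ -565.25)
P = -1/6850 (P = 1/(-6850) = -1/6850 ≈ -0.00014599)
P + y/m(-62) = -1/6850 - 2261/4/(-24) = -1/6850 - 2261/4*(-1/24) = -1/6850 + 2261/96 = 7743877/328800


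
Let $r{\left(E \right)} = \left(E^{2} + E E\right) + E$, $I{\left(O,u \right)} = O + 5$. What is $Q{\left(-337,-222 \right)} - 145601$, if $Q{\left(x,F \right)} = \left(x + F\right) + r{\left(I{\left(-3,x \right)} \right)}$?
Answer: $-146150$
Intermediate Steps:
$I{\left(O,u \right)} = 5 + O$
$r{\left(E \right)} = E + 2 E^{2}$ ($r{\left(E \right)} = \left(E^{2} + E^{2}\right) + E = 2 E^{2} + E = E + 2 E^{2}$)
$Q{\left(x,F \right)} = 10 + F + x$ ($Q{\left(x,F \right)} = \left(x + F\right) + \left(5 - 3\right) \left(1 + 2 \left(5 - 3\right)\right) = \left(F + x\right) + 2 \left(1 + 2 \cdot 2\right) = \left(F + x\right) + 2 \left(1 + 4\right) = \left(F + x\right) + 2 \cdot 5 = \left(F + x\right) + 10 = 10 + F + x$)
$Q{\left(-337,-222 \right)} - 145601 = \left(10 - 222 - 337\right) - 145601 = -549 - 145601 = -146150$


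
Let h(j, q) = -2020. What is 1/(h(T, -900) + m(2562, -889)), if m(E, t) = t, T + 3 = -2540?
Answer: -1/2909 ≈ -0.00034376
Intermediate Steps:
T = -2543 (T = -3 - 2540 = -2543)
1/(h(T, -900) + m(2562, -889)) = 1/(-2020 - 889) = 1/(-2909) = -1/2909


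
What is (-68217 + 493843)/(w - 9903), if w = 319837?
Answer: 212813/154967 ≈ 1.3733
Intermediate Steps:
(-68217 + 493843)/(w - 9903) = (-68217 + 493843)/(319837 - 9903) = 425626/309934 = 425626*(1/309934) = 212813/154967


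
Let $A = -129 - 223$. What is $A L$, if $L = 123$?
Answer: $-43296$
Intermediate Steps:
$A = -352$
$A L = \left(-352\right) 123 = -43296$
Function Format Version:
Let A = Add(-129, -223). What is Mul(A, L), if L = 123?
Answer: -43296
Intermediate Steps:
A = -352
Mul(A, L) = Mul(-352, 123) = -43296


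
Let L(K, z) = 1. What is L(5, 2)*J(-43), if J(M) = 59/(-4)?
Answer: -59/4 ≈ -14.750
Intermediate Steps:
J(M) = -59/4 (J(M) = 59*(-1/4) = -59/4)
L(5, 2)*J(-43) = 1*(-59/4) = -59/4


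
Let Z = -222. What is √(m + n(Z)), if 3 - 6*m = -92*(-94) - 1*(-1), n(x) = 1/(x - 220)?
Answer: I*√281519966/442 ≈ 37.961*I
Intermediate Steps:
n(x) = 1/(-220 + x)
m = -1441 (m = ½ - (-92*(-94) - 1*(-1))/6 = ½ - (8648 + 1)/6 = ½ - ⅙*8649 = ½ - 2883/2 = -1441)
√(m + n(Z)) = √(-1441 + 1/(-220 - 222)) = √(-1441 + 1/(-442)) = √(-1441 - 1/442) = √(-636923/442) = I*√281519966/442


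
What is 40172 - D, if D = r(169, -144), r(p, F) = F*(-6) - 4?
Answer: 39312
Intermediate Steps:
r(p, F) = -4 - 6*F (r(p, F) = -6*F - 4 = -4 - 6*F)
D = 860 (D = -4 - 6*(-144) = -4 + 864 = 860)
40172 - D = 40172 - 1*860 = 40172 - 860 = 39312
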